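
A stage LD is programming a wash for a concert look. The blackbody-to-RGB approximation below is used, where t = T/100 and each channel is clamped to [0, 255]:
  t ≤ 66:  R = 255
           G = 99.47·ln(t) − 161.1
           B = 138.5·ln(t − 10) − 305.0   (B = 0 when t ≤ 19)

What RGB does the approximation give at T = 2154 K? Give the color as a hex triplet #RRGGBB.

#FF9022

t = 2154/100 = 21.54; the t ≤ 66 branch applies.
R = 255 by definition for t ≤ 66.
G = 99.47·ln 21.54 − 161.1 = 99.47·3.0699 − 161.1 = 144.264.
B = 138.5·ln(21.54 − 10) − 305.0 = 138.5·ln 11.54 − 305.0 = 138.5·2.4458 − 305.0 = 33.746.
Rounded: (255, 144, 34).
In hex: #FF9022.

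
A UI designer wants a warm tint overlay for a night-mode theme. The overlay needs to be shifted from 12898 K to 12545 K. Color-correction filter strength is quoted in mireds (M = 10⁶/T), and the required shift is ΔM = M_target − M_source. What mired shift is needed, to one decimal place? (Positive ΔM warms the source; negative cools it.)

M_source = 10⁶/12898 = 77.531; M_target = 10⁶/12545 = 79.713.
ΔM = 79.713 − 77.531 = 2.182 → +2.2 mireds, a warming shift.

+2.2 mireds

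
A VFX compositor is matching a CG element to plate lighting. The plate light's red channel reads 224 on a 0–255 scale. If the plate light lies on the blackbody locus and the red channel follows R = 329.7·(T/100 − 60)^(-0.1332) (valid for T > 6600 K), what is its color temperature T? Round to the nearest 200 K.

7800 K

(t − 60)^(-0.1332) = 224/329.7 = 0.67941.
t − 60 = 0.67941^(1/-0.1332) = 0.67941^(-7.508) = 18.209, so t = 78.209.
T = 100·t = 7821 K → 7800 K to the nearest 200 K.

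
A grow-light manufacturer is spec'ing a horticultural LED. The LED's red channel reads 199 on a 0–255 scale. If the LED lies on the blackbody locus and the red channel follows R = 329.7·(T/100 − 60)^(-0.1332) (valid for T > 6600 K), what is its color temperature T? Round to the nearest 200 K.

10400 K

(t − 60)^(-0.1332) = 199/329.7 = 0.60358.
t − 60 = 0.60358^(1/-0.1332) = 0.60358^(-7.508) = 44.273, so t = 104.273.
T = 100·t = 10427 K → 10400 K to the nearest 200 K.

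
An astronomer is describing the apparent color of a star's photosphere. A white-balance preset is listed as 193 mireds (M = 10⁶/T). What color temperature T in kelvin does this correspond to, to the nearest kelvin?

5181 K

T = 10⁶ / 193 = 5181.35 K → 5181 K.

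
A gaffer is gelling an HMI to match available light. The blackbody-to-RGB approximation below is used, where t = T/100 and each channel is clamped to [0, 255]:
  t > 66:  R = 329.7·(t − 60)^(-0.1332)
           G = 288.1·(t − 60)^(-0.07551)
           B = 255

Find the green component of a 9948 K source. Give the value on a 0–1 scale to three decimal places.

0.856

t = 9948/100 = 99.48; the t > 66 branch applies.
G = 288.1·(99.48 − 60)^(-0.07551) = 288.1·39.48^(-0.07551) = 288.1·0.75763 = 218.273.
On a 0–1 scale: 218.273/255 = 0.8560 → 0.856.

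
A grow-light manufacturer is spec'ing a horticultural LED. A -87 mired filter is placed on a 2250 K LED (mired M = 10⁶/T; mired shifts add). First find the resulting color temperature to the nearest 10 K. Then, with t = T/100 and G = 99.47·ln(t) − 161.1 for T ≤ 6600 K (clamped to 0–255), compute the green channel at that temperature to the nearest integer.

M_in = 10⁶/2250 = 444.44; M_out = 444.44 + (-87) = 357.44.
T_out = 10⁶/357.44 = 2797.6 K → 2800 K; t = 28.
G = 99.47·ln 28 − 161.1 = 99.47·3.3322 − 161.1 = 170.354.
Rounded: 170.

170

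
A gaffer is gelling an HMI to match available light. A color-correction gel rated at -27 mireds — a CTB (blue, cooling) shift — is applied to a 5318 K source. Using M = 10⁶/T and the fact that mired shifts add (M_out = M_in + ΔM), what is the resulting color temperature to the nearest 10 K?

M_in = 10⁶/5318 = 188.04 mireds.
M_out = 188.04 + (-27) = 161.04 mireds.
T_out = 10⁶/161.04 = 6209.6 K → 6210 K.

6210 K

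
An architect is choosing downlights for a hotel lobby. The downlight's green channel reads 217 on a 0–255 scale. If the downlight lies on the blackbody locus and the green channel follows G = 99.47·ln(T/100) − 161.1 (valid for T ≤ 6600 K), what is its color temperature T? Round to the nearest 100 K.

4500 K

ln t = (217 + 161.1) / 99.47 = 3.8011.
t = e^3.8011 = 44.752.
T = 100·t = 4475 K → 4500 K to the nearest 100 K.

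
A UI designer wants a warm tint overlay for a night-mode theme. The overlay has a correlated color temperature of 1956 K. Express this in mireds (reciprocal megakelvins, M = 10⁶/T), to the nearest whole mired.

M = 10⁶ / 1956 = 511.247 → 511 mireds.

511 mireds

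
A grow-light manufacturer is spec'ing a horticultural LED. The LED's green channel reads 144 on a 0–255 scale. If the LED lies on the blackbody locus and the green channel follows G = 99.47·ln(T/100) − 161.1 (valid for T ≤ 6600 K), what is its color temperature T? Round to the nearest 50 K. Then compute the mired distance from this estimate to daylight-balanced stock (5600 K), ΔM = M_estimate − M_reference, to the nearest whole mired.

ln t = (144 + 161.1) / 99.47 = 3.0673.
t = e^3.0673 = 21.483.
T = 100·t = 2148 K → 2150 K to the nearest 50 K.
M_estimate = 10⁶/2150 = 465.12; M_reference = 10⁶/5600 = 178.57.
ΔM = 465.12 − 178.57 = 286.54 → +287 mireds.

+287 mireds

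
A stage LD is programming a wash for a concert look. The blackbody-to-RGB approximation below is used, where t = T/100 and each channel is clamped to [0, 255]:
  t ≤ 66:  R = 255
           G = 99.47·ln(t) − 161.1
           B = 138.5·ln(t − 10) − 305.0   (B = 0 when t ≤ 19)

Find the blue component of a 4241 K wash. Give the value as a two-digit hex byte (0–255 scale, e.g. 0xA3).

0xB1

t = 4241/100 = 42.41; the t ≤ 66 branch applies.
B = 138.5·ln(42.41 − 10) − 305.0 = 138.5·ln 32.41 − 305.0 = 138.5·3.4785 − 305.0 = 176.768.
Rounded: 177; in hex, 0xB1.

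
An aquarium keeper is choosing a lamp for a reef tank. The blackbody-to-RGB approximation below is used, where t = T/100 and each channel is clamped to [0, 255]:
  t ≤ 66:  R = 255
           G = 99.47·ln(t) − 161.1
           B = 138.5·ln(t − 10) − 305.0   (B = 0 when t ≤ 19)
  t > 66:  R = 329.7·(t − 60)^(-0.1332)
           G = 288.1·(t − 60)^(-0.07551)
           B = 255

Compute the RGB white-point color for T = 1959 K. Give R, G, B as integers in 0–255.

R=255, G=135, B=8

t = 1959/100 = 19.59; the t ≤ 66 branch applies.
R = 255 by definition for t ≤ 66.
G = 99.47·ln 19.59 − 161.1 = 99.47·2.9750 − 161.1 = 134.825.
B = 138.5·ln(19.59 − 10) − 305.0 = 138.5·ln 9.59 − 305.0 = 138.5·2.2607 − 305.0 = 8.110.
Rounded: (255, 135, 8).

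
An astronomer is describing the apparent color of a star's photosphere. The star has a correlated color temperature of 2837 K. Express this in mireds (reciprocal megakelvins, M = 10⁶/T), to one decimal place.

M = 10⁶ / 2837 = 352.485 → 352.5 mireds.

352.5 mireds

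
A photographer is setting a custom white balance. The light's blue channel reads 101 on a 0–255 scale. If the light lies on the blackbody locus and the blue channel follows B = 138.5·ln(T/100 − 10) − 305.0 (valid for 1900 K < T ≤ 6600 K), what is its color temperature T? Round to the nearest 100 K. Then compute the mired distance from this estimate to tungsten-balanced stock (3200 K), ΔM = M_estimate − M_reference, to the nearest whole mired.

+32 mireds

ln(t − 10) = (101 + 305.0) / 138.5 = 2.9314.
t − 10 = e^2.9314 = 18.754, so t = 28.754.
T = 100·t = 2875 K → 2900 K to the nearest 100 K.
M_estimate = 10⁶/2900 = 344.83; M_reference = 10⁶/3200 = 312.50.
ΔM = 344.83 − 312.50 = 32.33 → +32 mireds.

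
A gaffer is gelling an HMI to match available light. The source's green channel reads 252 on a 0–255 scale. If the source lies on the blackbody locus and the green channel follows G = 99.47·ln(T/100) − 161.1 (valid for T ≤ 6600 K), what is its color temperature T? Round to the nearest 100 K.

ln t = (252 + 161.1) / 99.47 = 4.1530.
t = e^4.1530 = 63.625.
T = 100·t = 6363 K → 6400 K to the nearest 100 K.

6400 K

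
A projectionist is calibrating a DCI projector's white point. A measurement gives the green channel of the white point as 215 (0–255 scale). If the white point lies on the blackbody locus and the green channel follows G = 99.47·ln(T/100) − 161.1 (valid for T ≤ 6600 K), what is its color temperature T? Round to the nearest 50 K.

ln t = (215 + 161.1) / 99.47 = 3.7810.
t = e^3.7810 = 43.862.
T = 100·t = 4386 K → 4400 K to the nearest 50 K.

4400 K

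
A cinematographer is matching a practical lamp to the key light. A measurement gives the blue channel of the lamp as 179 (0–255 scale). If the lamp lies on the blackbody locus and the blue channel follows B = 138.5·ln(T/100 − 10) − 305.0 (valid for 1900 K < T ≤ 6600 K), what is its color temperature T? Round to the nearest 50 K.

4300 K

ln(t − 10) = (179 + 305.0) / 138.5 = 3.4946.
t − 10 = e^3.4946 = 32.937, so t = 42.937.
T = 100·t = 4294 K → 4300 K to the nearest 50 K.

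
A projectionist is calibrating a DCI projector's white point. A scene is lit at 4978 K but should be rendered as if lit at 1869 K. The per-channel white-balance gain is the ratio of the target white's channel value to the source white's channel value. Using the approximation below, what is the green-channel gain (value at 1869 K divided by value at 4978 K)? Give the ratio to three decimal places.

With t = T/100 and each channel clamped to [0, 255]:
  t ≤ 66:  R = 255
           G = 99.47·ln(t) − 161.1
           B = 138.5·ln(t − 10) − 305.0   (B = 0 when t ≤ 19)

0.572

At 4978 K (t = 49.78):
  G = 99.47·ln 49.78 − 161.1 = 99.47·3.9076 − 161.1 = 227.590.
At 1869 K (t = 18.69):
  G = 99.47·ln 18.69 − 161.1 = 99.47·2.9280 − 161.1 = 130.147.
Gain = 130.147 / 227.590 = 0.5718 → 0.572.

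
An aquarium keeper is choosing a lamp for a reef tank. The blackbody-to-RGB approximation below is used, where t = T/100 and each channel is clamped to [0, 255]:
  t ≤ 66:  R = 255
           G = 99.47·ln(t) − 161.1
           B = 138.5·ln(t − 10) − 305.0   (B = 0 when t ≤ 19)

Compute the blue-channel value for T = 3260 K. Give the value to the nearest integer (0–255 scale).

127

t = 3260/100 = 32.6; the t ≤ 66 branch applies.
B = 138.5·ln(32.6 − 10) − 305.0 = 138.5·ln 22.6 − 305.0 = 138.5·3.1179 − 305.0 = 126.836.
Rounded: 127.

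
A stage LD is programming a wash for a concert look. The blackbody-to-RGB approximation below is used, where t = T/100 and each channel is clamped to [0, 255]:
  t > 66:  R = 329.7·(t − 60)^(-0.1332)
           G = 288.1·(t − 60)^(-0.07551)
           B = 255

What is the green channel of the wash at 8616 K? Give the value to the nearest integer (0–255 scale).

225

t = 8616/100 = 86.16; the t > 66 branch applies.
G = 288.1·(86.16 − 60)^(-0.07551) = 288.1·26.16^(-0.07551) = 288.1·0.78155 = 225.163.
Rounded: 225.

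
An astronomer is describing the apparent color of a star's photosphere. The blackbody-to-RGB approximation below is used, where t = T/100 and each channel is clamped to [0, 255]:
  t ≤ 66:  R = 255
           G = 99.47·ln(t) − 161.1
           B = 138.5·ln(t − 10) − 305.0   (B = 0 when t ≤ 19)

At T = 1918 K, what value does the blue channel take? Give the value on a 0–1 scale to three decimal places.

t = 1918/100 = 19.18; the t ≤ 66 branch applies.
B = 138.5·ln(19.18 − 10) − 305.0 = 138.5·ln 9.18 − 305.0 = 138.5·2.2170 − 305.0 = 2.058.
On a 0–1 scale: 2.058/255 = 0.0081 → 0.008.

0.008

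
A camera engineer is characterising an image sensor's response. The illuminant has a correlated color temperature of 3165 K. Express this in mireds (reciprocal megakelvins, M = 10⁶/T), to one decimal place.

316.0 mireds

M = 10⁶ / 3165 = 315.956 → 316.0 mireds.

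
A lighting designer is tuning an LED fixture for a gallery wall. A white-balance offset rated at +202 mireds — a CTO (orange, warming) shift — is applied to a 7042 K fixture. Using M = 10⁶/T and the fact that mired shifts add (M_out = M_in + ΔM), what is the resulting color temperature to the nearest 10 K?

M_in = 10⁶/7042 = 142.01 mireds.
M_out = 142.01 + (+202) = 344.01 mireds.
T_out = 10⁶/344.01 = 2906.9 K → 2910 K.

2910 K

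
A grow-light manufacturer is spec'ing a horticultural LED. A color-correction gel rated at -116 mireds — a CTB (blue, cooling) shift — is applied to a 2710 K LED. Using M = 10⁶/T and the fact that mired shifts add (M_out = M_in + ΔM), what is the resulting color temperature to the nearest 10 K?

3950 K

M_in = 10⁶/2710 = 369.00 mireds.
M_out = 369.00 + (-116) = 253.00 mireds.
T_out = 10⁶/253.00 = 3952.5 K → 3950 K.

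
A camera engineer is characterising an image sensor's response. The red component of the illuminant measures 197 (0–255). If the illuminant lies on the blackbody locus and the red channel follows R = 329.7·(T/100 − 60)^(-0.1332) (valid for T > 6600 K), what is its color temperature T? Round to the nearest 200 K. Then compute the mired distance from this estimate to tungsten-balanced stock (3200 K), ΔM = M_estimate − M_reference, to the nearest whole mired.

(t − 60)^(-0.1332) = 197/329.7 = 0.59751.
t − 60 = 0.59751^(1/-0.1332) = 0.59751^(-7.508) = 47.761, so t = 107.761.
T = 100·t = 10776 K → 10800 K to the nearest 200 K.
M_estimate = 10⁶/10800 = 92.59; M_reference = 10⁶/3200 = 312.50.
ΔM = 92.59 − 312.50 = -219.91 → -220 mireds.

-220 mireds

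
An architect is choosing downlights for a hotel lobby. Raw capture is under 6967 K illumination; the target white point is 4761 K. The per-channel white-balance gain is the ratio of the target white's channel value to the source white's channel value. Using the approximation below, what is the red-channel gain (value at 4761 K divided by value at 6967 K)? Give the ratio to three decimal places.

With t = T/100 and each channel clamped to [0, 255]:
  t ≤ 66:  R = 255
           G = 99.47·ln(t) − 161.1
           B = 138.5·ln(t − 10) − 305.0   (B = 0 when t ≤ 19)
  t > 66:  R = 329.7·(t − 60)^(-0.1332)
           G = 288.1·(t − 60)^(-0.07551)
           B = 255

1.046

At 6967 K (t = 69.67):
  R = 329.7·(69.67 − 60)^(-0.1332) = 329.7·9.67^(-0.1332) = 329.7·0.73916 = 243.703.
At 4761 K (t = 47.61):
  R = 255 by definition for t ≤ 66.
Gain = 255.000 / 243.703 = 1.0464 → 1.046.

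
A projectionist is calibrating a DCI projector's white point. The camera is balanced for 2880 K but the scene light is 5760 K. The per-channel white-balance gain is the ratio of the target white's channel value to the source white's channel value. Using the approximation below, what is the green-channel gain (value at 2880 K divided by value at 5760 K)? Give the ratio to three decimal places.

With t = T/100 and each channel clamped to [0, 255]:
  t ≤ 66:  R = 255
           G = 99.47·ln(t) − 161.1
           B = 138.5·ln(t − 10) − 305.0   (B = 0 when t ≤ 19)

At 5760 K (t = 57.6):
  G = 99.47·ln 57.6 − 161.1 = 99.47·4.0535 − 161.1 = 242.104.
At 2880 K (t = 28.8):
  G = 99.47·ln 28.8 − 161.1 = 99.47·3.3604 − 161.1 = 173.157.
Gain = 173.157 / 242.104 = 0.7152 → 0.715.

0.715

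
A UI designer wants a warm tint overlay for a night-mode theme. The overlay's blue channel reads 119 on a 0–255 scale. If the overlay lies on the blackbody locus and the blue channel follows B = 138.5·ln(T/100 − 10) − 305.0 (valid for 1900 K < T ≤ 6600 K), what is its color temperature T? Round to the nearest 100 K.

3100 K

ln(t − 10) = (119 + 305.0) / 138.5 = 3.0614.
t − 10 = e^3.0614 = 21.357, so t = 31.357.
T = 100·t = 3136 K → 3100 K to the nearest 100 K.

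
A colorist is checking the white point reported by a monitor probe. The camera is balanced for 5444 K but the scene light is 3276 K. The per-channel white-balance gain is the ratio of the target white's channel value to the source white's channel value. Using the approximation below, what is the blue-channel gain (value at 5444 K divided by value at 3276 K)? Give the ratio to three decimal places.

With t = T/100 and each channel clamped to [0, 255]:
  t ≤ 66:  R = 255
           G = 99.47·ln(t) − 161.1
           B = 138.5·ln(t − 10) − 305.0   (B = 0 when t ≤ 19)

At 3276 K (t = 32.76):
  B = 138.5·ln(32.76 − 10) − 305.0 = 138.5·ln 22.76 − 305.0 = 138.5·3.1250 − 305.0 = 127.813.
At 5444 K (t = 54.44):
  B = 138.5·ln(54.44 − 10) − 305.0 = 138.5·ln 44.44 − 305.0 = 138.5·3.7941 − 305.0 = 220.488.
Gain = 220.488 / 127.813 = 1.7251 → 1.725.

1.725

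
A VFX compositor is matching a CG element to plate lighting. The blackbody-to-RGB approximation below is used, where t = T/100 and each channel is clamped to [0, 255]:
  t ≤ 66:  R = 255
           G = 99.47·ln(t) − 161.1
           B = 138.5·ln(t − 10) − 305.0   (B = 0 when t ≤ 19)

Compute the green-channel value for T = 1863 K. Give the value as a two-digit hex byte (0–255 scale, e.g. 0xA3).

0x82

t = 1863/100 = 18.63; the t ≤ 66 branch applies.
G = 99.47·ln 18.63 − 161.1 = 99.47·2.9248 − 161.1 = 129.827.
Rounded: 130; in hex, 0x82.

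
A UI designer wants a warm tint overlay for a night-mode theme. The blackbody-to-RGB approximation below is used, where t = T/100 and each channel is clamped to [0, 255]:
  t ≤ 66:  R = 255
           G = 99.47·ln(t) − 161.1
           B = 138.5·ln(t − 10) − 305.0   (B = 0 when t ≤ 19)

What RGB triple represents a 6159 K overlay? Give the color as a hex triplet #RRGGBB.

#FFF9F1

t = 6159/100 = 61.59; the t ≤ 66 branch applies.
R = 255 by definition for t ≤ 66.
G = 99.47·ln 61.59 − 161.1 = 99.47·4.1205 − 161.1 = 248.766.
B = 138.5·ln(61.59 − 10) − 305.0 = 138.5·ln 51.59 − 305.0 = 138.5·3.9433 − 305.0 = 241.151.
Rounded: (255, 249, 241).
In hex: #FFF9F1.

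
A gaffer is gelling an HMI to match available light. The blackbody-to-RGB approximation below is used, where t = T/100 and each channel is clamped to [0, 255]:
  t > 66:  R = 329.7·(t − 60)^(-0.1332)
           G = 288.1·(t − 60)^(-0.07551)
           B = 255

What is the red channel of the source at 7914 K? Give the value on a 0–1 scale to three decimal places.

0.873

t = 7914/100 = 79.14; the t > 66 branch applies.
R = 329.7·(79.14 − 60)^(-0.1332) = 329.7·19.14^(-0.1332) = 329.7·0.67491 = 222.518.
On a 0–1 scale: 222.518/255 = 0.8726 → 0.873.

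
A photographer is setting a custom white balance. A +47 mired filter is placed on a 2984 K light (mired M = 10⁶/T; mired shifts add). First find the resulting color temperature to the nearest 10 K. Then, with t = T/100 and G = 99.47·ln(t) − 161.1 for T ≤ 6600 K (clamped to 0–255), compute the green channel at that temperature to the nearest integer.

164

M_in = 10⁶/2984 = 335.12; M_out = 335.12 + (+47) = 382.12.
T_out = 10⁶/382.12 = 2617.0 K → 2620 K; t = 26.2.
G = 99.47·ln 26.2 − 161.1 = 99.47·3.2658 − 161.1 = 163.745.
Rounded: 164.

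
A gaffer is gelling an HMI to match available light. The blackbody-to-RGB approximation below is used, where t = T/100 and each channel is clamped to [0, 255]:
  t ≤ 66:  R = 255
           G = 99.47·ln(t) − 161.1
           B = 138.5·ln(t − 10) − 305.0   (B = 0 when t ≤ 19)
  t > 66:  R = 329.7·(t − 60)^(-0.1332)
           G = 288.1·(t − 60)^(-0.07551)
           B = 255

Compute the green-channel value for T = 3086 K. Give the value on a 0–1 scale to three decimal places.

t = 3086/100 = 30.86; the t ≤ 66 branch applies.
G = 99.47·ln 30.86 − 161.1 = 99.47·3.4295 − 161.1 = 180.028.
On a 0–1 scale: 180.028/255 = 0.7060 → 0.706.

0.706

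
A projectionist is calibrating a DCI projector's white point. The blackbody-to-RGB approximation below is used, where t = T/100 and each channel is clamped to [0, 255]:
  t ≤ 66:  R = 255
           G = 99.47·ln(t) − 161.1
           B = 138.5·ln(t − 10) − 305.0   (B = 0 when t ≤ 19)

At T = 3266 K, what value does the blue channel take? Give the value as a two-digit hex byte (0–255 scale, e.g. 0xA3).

t = 3266/100 = 32.66; the t ≤ 66 branch applies.
B = 138.5·ln(32.66 − 10) − 305.0 = 138.5·ln 22.66 − 305.0 = 138.5·3.1206 − 305.0 = 127.203.
Rounded: 127; in hex, 0x7F.

0x7F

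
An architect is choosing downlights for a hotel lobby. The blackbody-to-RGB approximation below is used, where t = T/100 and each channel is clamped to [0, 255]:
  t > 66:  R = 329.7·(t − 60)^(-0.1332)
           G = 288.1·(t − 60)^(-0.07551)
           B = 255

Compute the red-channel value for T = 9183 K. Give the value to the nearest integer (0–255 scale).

t = 9183/100 = 91.83; the t > 66 branch applies.
R = 329.7·(91.83 − 60)^(-0.1332) = 329.7·31.83^(-0.1332) = 329.7·0.63070 = 207.941.
Rounded: 208.

208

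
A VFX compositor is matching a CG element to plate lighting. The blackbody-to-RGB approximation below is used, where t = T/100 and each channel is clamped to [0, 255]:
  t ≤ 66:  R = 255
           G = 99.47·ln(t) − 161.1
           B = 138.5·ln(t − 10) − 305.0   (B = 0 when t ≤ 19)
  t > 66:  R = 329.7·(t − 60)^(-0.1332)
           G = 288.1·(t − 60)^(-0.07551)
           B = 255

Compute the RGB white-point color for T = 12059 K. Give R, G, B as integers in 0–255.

t = 12059/100 = 120.59; the t > 66 branch applies.
R = 329.7·(120.59 − 60)^(-0.1332) = 329.7·60.59^(-0.1332) = 329.7·0.57887 = 190.855.
G = 288.1·(120.59 − 60)^(-0.07551) = 288.1·60.59^(-0.07551) = 288.1·0.73352 = 211.327.
B = 255 by definition for t > 66.
Rounded: (191, 211, 255).

R=191, G=211, B=255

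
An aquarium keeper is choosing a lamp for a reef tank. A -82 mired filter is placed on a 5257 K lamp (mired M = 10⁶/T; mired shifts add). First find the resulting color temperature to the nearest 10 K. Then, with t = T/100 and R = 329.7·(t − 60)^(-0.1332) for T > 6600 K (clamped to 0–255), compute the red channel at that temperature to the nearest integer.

207

M_in = 10⁶/5257 = 190.22; M_out = 190.22 + (-82) = 108.22.
T_out = 10⁶/108.22 = 9240.2 K → 9240 K; t = 92.4.
R = 329.7·(92.4 − 60)^(-0.1332) = 329.7·32.4^(-0.1332) = 329.7·0.62921 = 207.450.
Rounded: 207.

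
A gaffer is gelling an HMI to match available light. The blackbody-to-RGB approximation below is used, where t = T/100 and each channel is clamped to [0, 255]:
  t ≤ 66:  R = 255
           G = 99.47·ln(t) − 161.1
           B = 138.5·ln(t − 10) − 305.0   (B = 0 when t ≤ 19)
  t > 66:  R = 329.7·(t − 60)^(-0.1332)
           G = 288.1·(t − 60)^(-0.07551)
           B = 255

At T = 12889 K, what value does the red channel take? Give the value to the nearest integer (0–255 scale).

t = 12889/100 = 128.89; the t > 66 branch applies.
R = 329.7·(128.89 − 60)^(-0.1332) = 329.7·68.89^(-0.1332) = 329.7·0.56906 = 187.619.
Rounded: 188.

188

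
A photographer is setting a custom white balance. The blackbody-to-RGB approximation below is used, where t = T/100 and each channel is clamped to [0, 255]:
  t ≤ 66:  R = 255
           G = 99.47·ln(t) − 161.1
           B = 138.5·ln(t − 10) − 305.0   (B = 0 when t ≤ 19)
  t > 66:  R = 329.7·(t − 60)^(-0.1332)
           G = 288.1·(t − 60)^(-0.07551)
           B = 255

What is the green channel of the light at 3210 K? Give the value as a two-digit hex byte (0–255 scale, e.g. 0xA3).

t = 3210/100 = 32.1; the t ≤ 66 branch applies.
G = 99.47·ln 32.1 − 161.1 = 99.47·3.4689 − 161.1 = 183.947.
Rounded: 184; in hex, 0xB8.

0xB8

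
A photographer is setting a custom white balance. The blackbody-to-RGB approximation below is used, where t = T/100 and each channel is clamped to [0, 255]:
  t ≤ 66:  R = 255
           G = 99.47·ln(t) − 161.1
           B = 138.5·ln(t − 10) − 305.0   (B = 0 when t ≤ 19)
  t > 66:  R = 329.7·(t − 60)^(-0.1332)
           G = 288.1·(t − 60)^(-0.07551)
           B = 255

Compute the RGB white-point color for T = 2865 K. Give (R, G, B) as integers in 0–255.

(255, 173, 100)

t = 2865/100 = 28.65; the t ≤ 66 branch applies.
R = 255 by definition for t ≤ 66.
G = 99.47·ln 28.65 − 161.1 = 99.47·3.3552 − 161.1 = 172.637.
B = 138.5·ln(28.65 − 10) − 305.0 = 138.5·ln 18.65 − 305.0 = 138.5·2.9258 − 305.0 = 100.230.
Rounded: (255, 173, 100).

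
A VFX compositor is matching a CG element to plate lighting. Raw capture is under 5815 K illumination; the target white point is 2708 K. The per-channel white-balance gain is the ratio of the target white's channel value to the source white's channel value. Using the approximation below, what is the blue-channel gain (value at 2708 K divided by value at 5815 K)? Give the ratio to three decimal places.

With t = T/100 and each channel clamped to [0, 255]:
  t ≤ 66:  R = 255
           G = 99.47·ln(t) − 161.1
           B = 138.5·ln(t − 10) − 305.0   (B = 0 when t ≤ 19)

At 5815 K (t = 58.15):
  B = 138.5·ln(58.15 − 10) − 305.0 = 138.5·ln 48.15 − 305.0 = 138.5·3.8743 − 305.0 = 231.593.
At 2708 K (t = 27.08):
  B = 138.5·ln(27.08 − 10) − 305.0 = 138.5·ln 17.08 − 305.0 = 138.5·2.8379 − 305.0 = 88.050.
Gain = 88.050 / 231.593 = 0.3802 → 0.380.

0.380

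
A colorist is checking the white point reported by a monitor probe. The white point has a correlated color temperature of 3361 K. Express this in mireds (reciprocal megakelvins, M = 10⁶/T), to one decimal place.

297.5 mireds

M = 10⁶ / 3361 = 297.530 → 297.5 mireds.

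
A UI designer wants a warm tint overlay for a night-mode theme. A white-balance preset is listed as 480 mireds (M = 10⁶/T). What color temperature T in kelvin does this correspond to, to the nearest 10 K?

2080 K

T = 10⁶ / 480 = 2083.33 K → 2080 K.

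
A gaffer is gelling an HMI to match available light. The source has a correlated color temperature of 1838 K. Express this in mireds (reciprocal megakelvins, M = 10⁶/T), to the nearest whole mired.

M = 10⁶ / 1838 = 544.070 → 544 mireds.

544 mireds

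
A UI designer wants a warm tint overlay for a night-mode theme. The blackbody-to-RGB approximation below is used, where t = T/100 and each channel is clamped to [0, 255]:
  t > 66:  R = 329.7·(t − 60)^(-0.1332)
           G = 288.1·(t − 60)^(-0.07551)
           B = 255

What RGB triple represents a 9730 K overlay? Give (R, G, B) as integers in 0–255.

(204, 219, 255)

t = 9730/100 = 97.3; the t > 66 branch applies.
R = 329.7·(97.3 − 60)^(-0.1332) = 329.7·37.3^(-0.1332) = 329.7·0.61752 = 203.595.
G = 288.1·(97.3 − 60)^(-0.07551) = 288.1·37.3^(-0.07551) = 288.1·0.76089 = 219.212.
B = 255 by definition for t > 66.
Rounded: (204, 219, 255).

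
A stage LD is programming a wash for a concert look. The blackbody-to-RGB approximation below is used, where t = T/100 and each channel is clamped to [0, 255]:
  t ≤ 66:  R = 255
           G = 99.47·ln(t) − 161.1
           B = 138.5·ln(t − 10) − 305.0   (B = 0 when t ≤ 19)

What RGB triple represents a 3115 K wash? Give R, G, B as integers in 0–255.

t = 3115/100 = 31.15; the t ≤ 66 branch applies.
R = 255 by definition for t ≤ 66.
G = 99.47·ln 31.15 − 161.1 = 99.47·3.4388 − 161.1 = 180.959.
B = 138.5·ln(31.15 − 10) − 305.0 = 138.5·ln 21.15 − 305.0 = 138.5·3.0516 − 305.0 = 117.652.
Rounded: (255, 181, 118).

R=255, G=181, B=118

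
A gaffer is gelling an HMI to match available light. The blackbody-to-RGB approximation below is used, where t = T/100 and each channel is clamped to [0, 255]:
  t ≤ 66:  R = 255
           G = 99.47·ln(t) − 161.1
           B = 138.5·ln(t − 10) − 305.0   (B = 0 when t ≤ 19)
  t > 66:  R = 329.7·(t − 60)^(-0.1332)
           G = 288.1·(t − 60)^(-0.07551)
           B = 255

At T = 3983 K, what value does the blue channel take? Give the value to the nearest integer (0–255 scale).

t = 3983/100 = 39.83; the t ≤ 66 branch applies.
B = 138.5·ln(39.83 − 10) − 305.0 = 138.5·ln 29.83 − 305.0 = 138.5·3.3955 − 305.0 = 165.279.
Rounded: 165.

165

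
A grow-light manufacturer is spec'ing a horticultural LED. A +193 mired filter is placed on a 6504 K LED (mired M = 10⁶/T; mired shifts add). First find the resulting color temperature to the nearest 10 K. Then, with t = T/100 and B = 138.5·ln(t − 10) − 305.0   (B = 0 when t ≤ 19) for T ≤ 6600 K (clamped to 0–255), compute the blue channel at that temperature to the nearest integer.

M_in = 10⁶/6504 = 153.75; M_out = 153.75 + (+193) = 346.75.
T_out = 10⁶/346.75 = 2883.9 K → 2880 K; t = 28.8.
B = 138.5·ln(28.8 − 10) − 305.0 = 138.5·ln 18.8 − 305.0 = 138.5·2.9339 − 305.0 = 101.339.
Rounded: 101.

101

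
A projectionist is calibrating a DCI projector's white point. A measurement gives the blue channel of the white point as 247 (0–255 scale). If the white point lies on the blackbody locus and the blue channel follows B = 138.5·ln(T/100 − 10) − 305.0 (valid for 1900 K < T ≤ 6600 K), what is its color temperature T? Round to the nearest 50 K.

ln(t − 10) = (247 + 305.0) / 138.5 = 3.9856.
t − 10 = e^3.9856 = 53.815, so t = 63.815.
T = 100·t = 6382 K → 6400 K to the nearest 50 K.

6400 K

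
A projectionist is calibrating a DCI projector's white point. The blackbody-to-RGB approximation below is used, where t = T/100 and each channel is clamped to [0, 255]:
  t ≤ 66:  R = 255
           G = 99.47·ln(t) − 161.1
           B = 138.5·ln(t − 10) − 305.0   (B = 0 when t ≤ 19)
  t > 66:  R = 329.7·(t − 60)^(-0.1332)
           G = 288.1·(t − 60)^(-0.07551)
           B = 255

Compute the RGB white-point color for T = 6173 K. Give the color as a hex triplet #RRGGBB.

#FFF9F2

t = 6173/100 = 61.73; the t ≤ 66 branch applies.
R = 255 by definition for t ≤ 66.
G = 99.47·ln 61.73 − 161.1 = 99.47·4.1228 − 161.1 = 248.992.
B = 138.5·ln(61.73 − 10) − 305.0 = 138.5·ln 51.73 − 305.0 = 138.5·3.9460 − 305.0 = 241.526.
Rounded: (255, 249, 242).
In hex: #FFF9F2.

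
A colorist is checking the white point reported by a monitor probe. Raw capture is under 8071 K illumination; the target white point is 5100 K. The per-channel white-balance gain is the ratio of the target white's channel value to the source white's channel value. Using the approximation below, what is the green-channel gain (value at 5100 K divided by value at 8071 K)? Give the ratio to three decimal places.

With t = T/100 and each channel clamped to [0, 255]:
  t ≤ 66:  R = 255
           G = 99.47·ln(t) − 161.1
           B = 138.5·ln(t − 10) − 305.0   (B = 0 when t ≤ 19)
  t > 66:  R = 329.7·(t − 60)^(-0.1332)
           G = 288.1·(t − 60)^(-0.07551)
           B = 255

1.004

At 8071 K (t = 80.71):
  G = 288.1·(80.71 − 60)^(-0.07551) = 288.1·20.71^(-0.07551) = 288.1·0.79545 = 229.170.
At 5100 K (t = 51):
  G = 99.47·ln 51 − 161.1 = 99.47·3.9318 − 161.1 = 229.999.
Gain = 229.999 / 229.170 = 1.0036 → 1.004.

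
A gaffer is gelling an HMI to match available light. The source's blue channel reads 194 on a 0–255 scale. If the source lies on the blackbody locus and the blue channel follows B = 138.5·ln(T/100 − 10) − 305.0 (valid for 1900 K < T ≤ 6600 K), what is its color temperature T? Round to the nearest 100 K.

ln(t − 10) = (194 + 305.0) / 138.5 = 3.6029.
t − 10 = e^3.6029 = 36.704, so t = 46.704.
T = 100·t = 4670 K → 4700 K to the nearest 100 K.

4700 K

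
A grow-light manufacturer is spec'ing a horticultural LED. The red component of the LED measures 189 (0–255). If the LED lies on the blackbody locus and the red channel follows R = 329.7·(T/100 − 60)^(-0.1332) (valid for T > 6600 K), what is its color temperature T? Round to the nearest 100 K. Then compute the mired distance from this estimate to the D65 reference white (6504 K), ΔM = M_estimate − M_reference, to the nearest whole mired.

(t − 60)^(-0.1332) = 189/329.7 = 0.57325.
t − 60 = 0.57325^(1/-0.1332) = 0.57325^(-7.508) = 65.199, so t = 125.199.
T = 100·t = 12520 K → 12500 K to the nearest 100 K.
M_estimate = 10⁶/12500 = 80.00; M_reference = 10⁶/6504 = 153.75.
ΔM = 80.00 − 153.75 = -73.75 → -74 mireds.

-74 mireds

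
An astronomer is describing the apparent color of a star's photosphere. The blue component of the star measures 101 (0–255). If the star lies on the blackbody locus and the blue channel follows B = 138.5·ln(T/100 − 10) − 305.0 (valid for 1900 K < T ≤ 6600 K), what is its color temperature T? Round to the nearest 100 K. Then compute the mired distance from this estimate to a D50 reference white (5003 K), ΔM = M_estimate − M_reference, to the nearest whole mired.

ln(t − 10) = (101 + 305.0) / 138.5 = 2.9314.
t − 10 = e^2.9314 = 18.754, so t = 28.754.
T = 100·t = 2875 K → 2900 K to the nearest 100 K.
M_estimate = 10⁶/2900 = 344.83; M_reference = 10⁶/5003 = 199.88.
ΔM = 344.83 − 199.88 = 144.95 → +145 mireds.

+145 mireds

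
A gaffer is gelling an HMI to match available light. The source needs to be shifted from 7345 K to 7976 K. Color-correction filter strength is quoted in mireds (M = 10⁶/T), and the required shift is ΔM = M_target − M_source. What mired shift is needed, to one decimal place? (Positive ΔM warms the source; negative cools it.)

M_source = 10⁶/7345 = 136.147; M_target = 10⁶/7976 = 125.376.
ΔM = 125.376 − 136.147 = -10.771 → -10.8 mireds, a cooling shift.

-10.8 mireds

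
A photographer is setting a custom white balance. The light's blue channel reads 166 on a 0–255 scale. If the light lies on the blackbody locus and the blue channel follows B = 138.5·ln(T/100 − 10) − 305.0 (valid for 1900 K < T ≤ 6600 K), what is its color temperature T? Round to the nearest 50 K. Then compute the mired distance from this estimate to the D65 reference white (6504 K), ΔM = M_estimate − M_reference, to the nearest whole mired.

+96 mireds

ln(t − 10) = (166 + 305.0) / 138.5 = 3.4007.
t − 10 = e^3.4007 = 29.986, so t = 39.986.
T = 100·t = 3999 K → 4000 K to the nearest 50 K.
M_estimate = 10⁶/4000 = 250.00; M_reference = 10⁶/6504 = 153.75.
ΔM = 250.00 − 153.75 = 96.25 → +96 mireds.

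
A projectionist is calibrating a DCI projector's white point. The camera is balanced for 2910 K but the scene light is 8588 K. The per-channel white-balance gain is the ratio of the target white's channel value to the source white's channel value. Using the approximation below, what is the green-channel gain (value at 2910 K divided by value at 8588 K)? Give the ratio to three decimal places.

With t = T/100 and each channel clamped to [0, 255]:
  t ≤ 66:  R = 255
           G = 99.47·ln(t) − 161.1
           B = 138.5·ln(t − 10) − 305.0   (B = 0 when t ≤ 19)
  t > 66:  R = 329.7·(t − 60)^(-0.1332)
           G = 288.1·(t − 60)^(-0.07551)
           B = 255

At 8588 K (t = 85.88):
  G = 288.1·(85.88 − 60)^(-0.07551) = 288.1·25.88^(-0.07551) = 288.1·0.78218 = 225.346.
At 2910 K (t = 29.1):
  G = 99.47·ln 29.1 − 161.1 = 99.47·3.3707 − 161.1 = 174.187.
Gain = 174.187 / 225.346 = 0.7730 → 0.773.

0.773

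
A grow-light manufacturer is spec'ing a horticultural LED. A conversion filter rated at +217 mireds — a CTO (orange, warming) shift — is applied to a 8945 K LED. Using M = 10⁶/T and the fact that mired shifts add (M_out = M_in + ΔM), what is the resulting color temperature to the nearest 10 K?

M_in = 10⁶/8945 = 111.79 mireds.
M_out = 111.79 + (+217) = 328.79 mireds.
T_out = 10⁶/328.79 = 3041.4 K → 3040 K.

3040 K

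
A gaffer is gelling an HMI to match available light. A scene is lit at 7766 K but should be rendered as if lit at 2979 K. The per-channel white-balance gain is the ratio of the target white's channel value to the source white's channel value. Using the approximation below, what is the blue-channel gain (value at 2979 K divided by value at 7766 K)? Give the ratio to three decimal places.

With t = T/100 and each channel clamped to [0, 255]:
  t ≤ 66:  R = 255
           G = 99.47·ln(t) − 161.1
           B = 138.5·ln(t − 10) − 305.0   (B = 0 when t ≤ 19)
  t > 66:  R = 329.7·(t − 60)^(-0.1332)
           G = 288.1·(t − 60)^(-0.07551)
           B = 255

0.425

At 7766 K (t = 77.66):
  B = 255 by definition for t > 66.
At 2979 K (t = 29.79):
  B = 138.5·ln(29.79 − 10) − 305.0 = 138.5·ln 19.79 − 305.0 = 138.5·2.9852 − 305.0 = 108.447.
Gain = 108.447 / 255.000 = 0.4253 → 0.425.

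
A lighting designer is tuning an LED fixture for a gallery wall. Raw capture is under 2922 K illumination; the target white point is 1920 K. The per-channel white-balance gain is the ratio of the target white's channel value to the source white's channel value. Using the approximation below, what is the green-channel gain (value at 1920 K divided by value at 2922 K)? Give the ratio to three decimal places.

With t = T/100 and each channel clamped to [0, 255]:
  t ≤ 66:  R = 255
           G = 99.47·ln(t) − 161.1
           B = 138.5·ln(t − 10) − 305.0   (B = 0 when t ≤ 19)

0.761

At 2922 K (t = 29.22):
  G = 99.47·ln 29.22 − 161.1 = 99.47·3.3749 − 161.1 = 174.597.
At 1920 K (t = 19.2):
  G = 99.47·ln 19.2 − 161.1 = 99.47·2.9549 − 161.1 = 132.825.
Gain = 132.825 / 174.597 = 0.7608 → 0.761.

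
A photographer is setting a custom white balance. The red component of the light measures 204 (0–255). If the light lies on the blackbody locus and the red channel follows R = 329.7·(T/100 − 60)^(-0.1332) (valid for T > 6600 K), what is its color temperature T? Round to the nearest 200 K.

(t − 60)^(-0.1332) = 204/329.7 = 0.61874.
t − 60 = 0.61874^(1/-0.1332) = 0.61874^(-7.508) = 36.748, so t = 96.748.
T = 100·t = 9675 K → 9600 K to the nearest 200 K.

9600 K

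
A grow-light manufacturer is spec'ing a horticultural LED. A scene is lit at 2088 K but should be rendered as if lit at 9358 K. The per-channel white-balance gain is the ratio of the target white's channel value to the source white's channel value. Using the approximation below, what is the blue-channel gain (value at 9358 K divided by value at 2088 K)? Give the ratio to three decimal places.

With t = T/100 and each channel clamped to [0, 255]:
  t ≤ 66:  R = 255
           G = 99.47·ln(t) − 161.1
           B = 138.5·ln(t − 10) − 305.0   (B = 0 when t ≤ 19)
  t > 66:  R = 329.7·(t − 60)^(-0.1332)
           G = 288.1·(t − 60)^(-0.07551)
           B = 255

9.965

At 2088 K (t = 20.88):
  B = 138.5·ln(20.88 − 10) − 305.0 = 138.5·ln 10.88 − 305.0 = 138.5·2.3869 − 305.0 = 25.589.
At 9358 K (t = 93.58):
  B = 255 by definition for t > 66.
Gain = 255.000 / 25.589 = 9.9651 → 9.965.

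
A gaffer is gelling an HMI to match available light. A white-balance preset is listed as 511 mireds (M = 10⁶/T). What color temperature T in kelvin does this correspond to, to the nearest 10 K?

T = 10⁶ / 511 = 1956.95 K → 1960 K.

1960 K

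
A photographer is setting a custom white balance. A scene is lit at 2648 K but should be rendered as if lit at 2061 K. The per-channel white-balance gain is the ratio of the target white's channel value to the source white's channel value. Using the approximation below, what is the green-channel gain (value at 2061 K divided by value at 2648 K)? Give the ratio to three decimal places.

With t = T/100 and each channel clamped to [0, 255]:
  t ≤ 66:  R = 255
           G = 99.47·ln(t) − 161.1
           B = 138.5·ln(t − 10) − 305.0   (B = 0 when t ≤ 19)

0.849

At 2648 K (t = 26.48):
  G = 99.47·ln 26.48 − 161.1 = 99.47·3.2764 − 161.1 = 164.802.
At 2061 K (t = 20.61):
  G = 99.47·ln 20.61 − 161.1 = 99.47·3.0258 − 161.1 = 139.874.
Gain = 139.874 / 164.802 = 0.8487 → 0.849.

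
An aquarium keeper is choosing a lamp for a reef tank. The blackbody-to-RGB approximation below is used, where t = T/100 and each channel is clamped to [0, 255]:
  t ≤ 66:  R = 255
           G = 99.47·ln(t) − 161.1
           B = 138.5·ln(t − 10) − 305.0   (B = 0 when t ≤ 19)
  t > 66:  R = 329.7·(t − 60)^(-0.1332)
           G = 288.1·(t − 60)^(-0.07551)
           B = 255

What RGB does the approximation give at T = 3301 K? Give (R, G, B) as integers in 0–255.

t = 3301/100 = 33.01; the t ≤ 66 branch applies.
R = 255 by definition for t ≤ 66.
G = 99.47·ln 33.01 − 161.1 = 99.47·3.4968 − 161.1 = 186.728.
B = 138.5·ln(33.01 − 10) − 305.0 = 138.5·ln 23.01 − 305.0 = 138.5·3.1359 − 305.0 = 129.326.
Rounded: (255, 187, 129).

(255, 187, 129)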